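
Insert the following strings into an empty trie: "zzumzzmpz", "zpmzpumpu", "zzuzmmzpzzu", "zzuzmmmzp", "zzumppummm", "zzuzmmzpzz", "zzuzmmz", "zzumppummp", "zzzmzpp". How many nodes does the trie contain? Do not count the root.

Count nodes per top-level branch (shared prefixes stored once):
  'z'-branch (zpmzpumpu, zzumppummm, zzumppummp, zzumzzmpz, zzuzmmmzp, zzuzmmz, zzuzmmzpzz, zzuzmmzpzzu, zzzmzpp): 40 nodes
Sum: 40

40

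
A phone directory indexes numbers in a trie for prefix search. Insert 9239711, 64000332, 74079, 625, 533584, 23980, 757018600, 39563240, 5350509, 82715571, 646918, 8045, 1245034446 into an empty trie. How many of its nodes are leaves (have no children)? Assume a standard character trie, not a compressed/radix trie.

13

A leaf is a node with no children — equivalently, the end of a word that is not a proper prefix of any other stored word.
Those words: "1245034446", "23980", "39563240", "533584", "5350509", "625", "64000332", "646918", "74079", "757018600", "8045", "82715571", "9239711"
Leaf count: 13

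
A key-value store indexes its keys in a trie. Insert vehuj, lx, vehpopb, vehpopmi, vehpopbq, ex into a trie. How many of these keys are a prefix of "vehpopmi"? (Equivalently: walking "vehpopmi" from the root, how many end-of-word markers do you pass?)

1

Traverse "vehpopmi" character by character; count nodes along the way that are marked as word ends.
Prefixes of the query that are stored words: "vehpopmi"
Count: 1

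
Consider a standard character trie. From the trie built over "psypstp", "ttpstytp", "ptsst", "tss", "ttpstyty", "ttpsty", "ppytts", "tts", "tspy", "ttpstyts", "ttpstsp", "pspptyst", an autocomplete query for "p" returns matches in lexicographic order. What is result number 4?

ptsst

Words with prefix "p", in lexicographic order: "ppytts", "pspptyst", "psypstp", "ptsst"
The 4th is ptsst.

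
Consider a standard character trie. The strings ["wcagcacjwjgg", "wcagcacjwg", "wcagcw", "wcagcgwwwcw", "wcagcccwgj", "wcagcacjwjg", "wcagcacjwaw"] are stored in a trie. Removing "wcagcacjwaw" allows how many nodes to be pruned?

2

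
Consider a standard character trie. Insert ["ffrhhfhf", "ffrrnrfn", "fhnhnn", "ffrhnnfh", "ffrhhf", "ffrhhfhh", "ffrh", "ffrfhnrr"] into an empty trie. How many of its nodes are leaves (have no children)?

6

A leaf is a node with no children — equivalently, the end of a word that is not a proper prefix of any other stored word.
Those words: "ffrfhnrr", "ffrhhfhf", "ffrhhfhh", "ffrhnnfh", "ffrrnrfn", "fhnhnn"
Leaf count: 6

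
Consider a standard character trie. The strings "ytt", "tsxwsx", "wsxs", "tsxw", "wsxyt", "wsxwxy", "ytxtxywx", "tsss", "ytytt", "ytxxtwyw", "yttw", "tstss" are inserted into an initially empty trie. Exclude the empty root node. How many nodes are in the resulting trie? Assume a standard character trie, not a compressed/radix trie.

38

Count nodes per top-level branch (shared prefixes stored once):
  't'-branch (tsss, tstss, tsxw, tsxwsx): 11 nodes
  'w'-branch (wsxs, wsxwxy, wsxyt): 9 nodes
  'y'-branch (ytt, yttw, ytxtxywx, ytxxtwyw, ytytt): 18 nodes
Sum: 38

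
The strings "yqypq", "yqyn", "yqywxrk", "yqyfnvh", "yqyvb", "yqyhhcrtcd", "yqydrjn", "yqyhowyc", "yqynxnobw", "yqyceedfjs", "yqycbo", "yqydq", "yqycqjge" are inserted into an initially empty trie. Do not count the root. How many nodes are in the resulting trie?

50

For each word, the new-node count is its length minus the longest prefix already in the trie:
  "yqypq" → 5 new (y, q, y, p, q)
  "yqyn" → prefix "yqy" already present; 1 new (n)
  "yqywxrk" → prefix "yqy" already present; 4 new (w, x, r, k)
  "yqyfnvh" → prefix "yqy" already present; 4 new (f, n, v, h)
  "yqyvb" → prefix "yqy" already present; 2 new (v, b)
  "yqyhhcrtcd" → prefix "yqy" already present; 7 new (h, h, c, r, t, c, d)
  "yqydrjn" → prefix "yqy" already present; 4 new (d, r, j, n)
  "yqyhowyc" → prefix "yqyh" already present; 4 new (o, w, y, c)
  "yqynxnobw" → prefix "yqyn" already present; 5 new (x, n, o, b, w)
  "yqyceedfjs" → prefix "yqy" already present; 7 new (c, e, e, d, f, j, s)
  "yqycbo" → prefix "yqyc" already present; 2 new (b, o)
  "yqydq" → prefix "yqyd" already present; 1 new (q)
  "yqycqjge" → prefix "yqyc" already present; 4 new (q, j, g, e)
Total nodes = 5 + 1 + 4 + 4 + 2 + 7 + 4 + 4 + 5 + 7 + 2 + 1 + 4 = 50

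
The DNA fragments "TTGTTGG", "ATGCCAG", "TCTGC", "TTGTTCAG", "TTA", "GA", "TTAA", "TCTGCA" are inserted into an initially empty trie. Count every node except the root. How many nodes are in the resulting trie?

For each word, the new-node count is its length minus the longest prefix already in the trie:
  "TTGTTGG" → 7 new (T, T, G, T, T, G, G)
  "ATGCCAG" → 7 new (A, T, G, C, C, A, G)
  "TCTGC" → prefix "T" already present; 4 new (C, T, G, C)
  "TTGTTCAG" → prefix "TTGTT" already present; 3 new (C, A, G)
  "TTA" → prefix "TT" already present; 1 new (A)
  "GA" → 2 new (G, A)
  "TTAA" → prefix "TTA" already present; 1 new (A)
  "TCTGCA" → prefix "TCTGC" already present; 1 new (A)
Total nodes = 7 + 7 + 4 + 3 + 1 + 2 + 1 + 1 = 26

26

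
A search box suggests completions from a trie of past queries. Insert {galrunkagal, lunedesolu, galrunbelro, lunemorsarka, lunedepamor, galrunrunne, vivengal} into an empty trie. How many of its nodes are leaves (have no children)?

7

Leaves are exactly the stored words that no other stored word extends.
Those words: "galrunbelro", "galrunkagal", "galrunrunne", "lunedepamor", "lunedesolu", "lunemorsarka", "vivengal"
Leaf count: 7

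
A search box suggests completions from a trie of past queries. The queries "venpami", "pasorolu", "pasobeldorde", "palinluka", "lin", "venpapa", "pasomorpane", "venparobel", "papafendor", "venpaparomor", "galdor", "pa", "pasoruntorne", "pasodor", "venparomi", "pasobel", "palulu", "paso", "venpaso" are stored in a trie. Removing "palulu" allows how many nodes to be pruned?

A node on "palulu"'s path can go only if nothing else ends at it or branches off below it.
The suffix "ulu" (3 nodes) is used only by "palulu"; the node for "pal" still has the child "i", so pruning stops there.
Nodes removed: 3

3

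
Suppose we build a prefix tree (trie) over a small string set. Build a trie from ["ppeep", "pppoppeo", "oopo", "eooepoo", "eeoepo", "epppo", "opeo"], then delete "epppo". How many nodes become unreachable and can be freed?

Walk "epppo" from the leaf back toward the root, removing each node that no remaining word uses.
The suffix "pppo" (4 nodes) is used only by "epppo"; the node for "e" still has the child "o", so pruning stops there.
Nodes removed: 4

4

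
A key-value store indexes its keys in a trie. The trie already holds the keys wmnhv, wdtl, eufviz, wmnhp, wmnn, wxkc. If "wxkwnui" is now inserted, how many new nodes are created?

The longest prefix of "wxkwnui" already in the trie is "wxk" (length 3).
New nodes needed: |"wxkwnui"| − 3 = 7 − 3 = 4.

4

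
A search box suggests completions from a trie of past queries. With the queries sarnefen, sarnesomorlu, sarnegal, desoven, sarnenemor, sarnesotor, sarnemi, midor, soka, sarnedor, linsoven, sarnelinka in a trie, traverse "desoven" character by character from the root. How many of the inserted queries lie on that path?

Traverse "desoven" character by character; count nodes along the way that are marked as word ends.
Prefixes of the query that are stored words: "desoven"
Count: 1

1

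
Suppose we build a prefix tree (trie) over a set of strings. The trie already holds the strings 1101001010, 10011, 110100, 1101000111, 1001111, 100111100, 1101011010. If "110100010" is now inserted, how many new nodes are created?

1

Walking "110100010" from the root, the first 8 characters ("11010001") follow existing edges; "0" is the first miss.
Each of the 1 remaining characters creates one node.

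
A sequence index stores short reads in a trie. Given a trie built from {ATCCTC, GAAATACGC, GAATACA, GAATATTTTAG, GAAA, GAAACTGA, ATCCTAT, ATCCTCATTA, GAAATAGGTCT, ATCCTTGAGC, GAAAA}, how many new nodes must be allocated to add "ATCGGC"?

"ATC" is already a path in the trie; the remaining "GGC" must be added.
Each of the 3 remaining characters creates one node.

3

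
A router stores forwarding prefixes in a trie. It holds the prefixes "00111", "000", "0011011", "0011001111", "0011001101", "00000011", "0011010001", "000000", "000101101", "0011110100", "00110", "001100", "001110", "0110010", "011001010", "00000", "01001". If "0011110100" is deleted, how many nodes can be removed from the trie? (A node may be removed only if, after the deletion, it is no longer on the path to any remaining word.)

A node on "0011110100"'s path can go only if nothing else ends at it or branches off below it.
The suffix "10100" (5 nodes) is used only by "0011110100"; the node for "00111" still has the child "0", so pruning stops there.
Nodes removed: 5

5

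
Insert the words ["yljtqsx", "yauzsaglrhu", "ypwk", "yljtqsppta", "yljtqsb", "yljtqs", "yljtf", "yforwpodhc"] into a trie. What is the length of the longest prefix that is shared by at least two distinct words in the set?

6

Look for the deepest trie node that still has at least two words in its subtree.
"yljtqs" and "yljtqsb" agree on "yljtqs" (6 characters) before diverging; nothing deeper is shared.
Longest shared-prefix length: 6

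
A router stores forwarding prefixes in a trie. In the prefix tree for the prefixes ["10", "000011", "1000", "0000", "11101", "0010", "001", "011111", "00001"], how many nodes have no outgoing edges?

Leaves are exactly the stored words that no other stored word extends.
Those words: "000011", "0010", "011111", "1000", "11101"
Leaf count: 5

5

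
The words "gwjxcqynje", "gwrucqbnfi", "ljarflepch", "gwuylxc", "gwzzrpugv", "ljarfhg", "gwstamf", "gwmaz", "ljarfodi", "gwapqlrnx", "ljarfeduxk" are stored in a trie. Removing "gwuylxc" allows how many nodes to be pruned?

A node on "gwuylxc"'s path can go only if nothing else ends at it or branches off below it.
The suffix "uylxc" (5 nodes) is used only by "gwuylxc"; the node for "gw" still has the child "j", so pruning stops there.
Nodes removed: 5

5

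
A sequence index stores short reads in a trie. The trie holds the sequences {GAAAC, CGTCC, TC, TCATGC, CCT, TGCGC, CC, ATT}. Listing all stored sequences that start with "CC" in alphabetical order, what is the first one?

Filter for "CC…" and sort: "CC", "CCT"
The 1st is CC.

CC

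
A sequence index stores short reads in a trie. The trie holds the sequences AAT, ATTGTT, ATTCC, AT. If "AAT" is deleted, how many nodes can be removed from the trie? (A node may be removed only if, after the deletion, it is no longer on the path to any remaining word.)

2

After clearing the end-marker at "AAT", prune upward until reaching a node still needed by another word.
The suffix "AT" (2 nodes) is used only by "AAT"; the node for "A" still has the child "T", so pruning stops there.
Nodes removed: 2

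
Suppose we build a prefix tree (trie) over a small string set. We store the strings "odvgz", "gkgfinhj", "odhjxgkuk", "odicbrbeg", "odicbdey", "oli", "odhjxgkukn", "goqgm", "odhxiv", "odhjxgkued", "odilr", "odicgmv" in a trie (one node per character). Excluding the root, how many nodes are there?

47

Count nodes per top-level branch (shared prefixes stored once):
  'g'-branch (gkgfinhj, goqgm): 12 nodes
  'o'-branch (odhjxgkued, odhjxgkuk, odhjxgkukn, odhxiv, odicbdey, odicbrbeg, odicgmv, odilr, odvgz, oli): 35 nodes
Sum: 47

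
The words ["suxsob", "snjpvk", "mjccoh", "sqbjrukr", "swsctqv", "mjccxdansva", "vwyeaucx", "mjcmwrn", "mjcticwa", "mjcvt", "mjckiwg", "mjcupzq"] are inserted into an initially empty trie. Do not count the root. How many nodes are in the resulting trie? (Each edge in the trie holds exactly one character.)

Count nodes per top-level branch (shared prefixes stored once):
  'm'-branch (mjccoh, mjccxdansva, mjckiwg, mjcmwrn, mjcticwa, mjcupzq, mjcvt): 32 nodes
  's'-branch (snjpvk, sqbjrukr, suxsob, swsctqv): 24 nodes
  'v'-branch (vwyeaucx): 8 nodes
Sum: 64

64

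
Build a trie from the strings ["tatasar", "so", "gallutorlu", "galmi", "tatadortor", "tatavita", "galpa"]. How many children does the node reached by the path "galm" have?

The children of the "galm" node are the distinct next characters among strings starting with "galm".
Distinct next characters after "galm": i.
That node has 1 child edge.

1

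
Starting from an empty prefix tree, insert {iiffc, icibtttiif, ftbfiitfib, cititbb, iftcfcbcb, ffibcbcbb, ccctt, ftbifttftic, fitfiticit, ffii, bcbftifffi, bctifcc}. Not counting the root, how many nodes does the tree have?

Count nodes per top-level branch (shared prefixes stored once):
  'b'-branch (bcbftifffi, bctifcc): 15 nodes
  'c'-branch (ccctt, cititbb): 11 nodes
  'f'-branch (ffibcbcbb, ffii, fitfiticit, ftbfiitfib, ftbifttftic): 36 nodes
  'i'-branch (icibtttiif, iftcfcbcb, iiffc): 22 nodes
Sum: 84

84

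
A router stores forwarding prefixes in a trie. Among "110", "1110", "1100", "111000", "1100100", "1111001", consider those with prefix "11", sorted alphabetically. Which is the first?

Filter for "11…" and sort: "110", "1100", "1100100", "1110", "111000", "1111001"
Position 1: 110

110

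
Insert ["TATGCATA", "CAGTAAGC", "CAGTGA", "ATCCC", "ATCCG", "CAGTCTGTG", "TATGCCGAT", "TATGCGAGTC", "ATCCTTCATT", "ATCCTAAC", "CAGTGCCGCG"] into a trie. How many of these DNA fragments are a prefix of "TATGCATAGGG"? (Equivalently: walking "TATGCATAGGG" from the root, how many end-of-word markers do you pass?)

1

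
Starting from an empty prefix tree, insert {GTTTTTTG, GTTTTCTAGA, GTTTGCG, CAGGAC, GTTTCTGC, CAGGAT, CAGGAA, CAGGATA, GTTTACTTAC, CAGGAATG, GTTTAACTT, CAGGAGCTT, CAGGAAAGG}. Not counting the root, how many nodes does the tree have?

Count nodes per top-level branch (shared prefixes stored once):
  'C'-branch (CAGGAA, CAGGAAAGG, CAGGAATG, CAGGAC, CAGGAGCTT, CAGGAT, CAGGATA): 18 nodes
  'G'-branch (GTTTAACTT, GTTTACTTAC, GTTTCTGC, GTTTGCG, GTTTTCTAGA, GTTTTTTG): 30 nodes
Sum: 48

48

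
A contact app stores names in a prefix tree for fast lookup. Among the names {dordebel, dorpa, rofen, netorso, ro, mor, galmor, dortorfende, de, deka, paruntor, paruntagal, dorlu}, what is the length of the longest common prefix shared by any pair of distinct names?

The deepest shared node is where two words last agree before diverging.
"paruntagal" and "paruntor" agree on "parunt" (6 characters) before diverging; nothing deeper is shared.
Longest shared-prefix length: 6

6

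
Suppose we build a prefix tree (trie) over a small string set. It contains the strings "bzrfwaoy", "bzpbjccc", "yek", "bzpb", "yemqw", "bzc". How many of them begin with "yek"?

1

Filter for entries beginning with "yek":
Words under "yek": yek
Count: 1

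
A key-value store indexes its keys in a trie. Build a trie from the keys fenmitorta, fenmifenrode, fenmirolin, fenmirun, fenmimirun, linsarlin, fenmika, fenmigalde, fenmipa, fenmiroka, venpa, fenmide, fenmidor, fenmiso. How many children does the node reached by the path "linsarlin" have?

Follow the path "linsarlin" to its node, then look at its outgoing edges.
No stored string extends past "linsarlin".
That node has 0 child edges.

0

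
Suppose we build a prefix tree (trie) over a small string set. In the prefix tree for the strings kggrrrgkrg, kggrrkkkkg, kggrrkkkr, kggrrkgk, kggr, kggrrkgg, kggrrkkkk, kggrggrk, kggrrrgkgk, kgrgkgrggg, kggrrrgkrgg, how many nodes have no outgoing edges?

8

Leaves are exactly the stored words that no other stored word extends.
Those words: "kggrggrk", "kggrrkgg", "kggrrkgk", "kggrrkkkkg", "kggrrkkkr", "kggrrrgkgk", "kggrrrgkrgg", "kgrgkgrggg"
Leaf count: 8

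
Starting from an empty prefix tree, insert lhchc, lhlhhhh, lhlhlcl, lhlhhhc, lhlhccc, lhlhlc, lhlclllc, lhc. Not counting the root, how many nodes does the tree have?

Insert word by word; a character creates a node only if that edge doesn't already exist:
  "lhchc" → 5 new (l, h, c, h, c)
  "lhlhhhh" → prefix "lh" already present; 5 new (l, h, h, h, h)
  "lhlhlcl" → prefix "lhlh" already present; 3 new (l, c, l)
  "lhlhhhc" → prefix "lhlhhh" already present; 1 new (c)
  "lhlhccc" → prefix "lhlh" already present; 3 new (c, c, c)
  "lhlhlc" → prefix "lhlhlc" already present; 0 new (none)
  "lhlclllc" → prefix "lhl" already present; 5 new (c, l, l, l, c)
  "lhc" → prefix "lhc" already present; 0 new (none)
Total nodes = 5 + 5 + 3 + 1 + 3 + 0 + 5 + 0 = 22

22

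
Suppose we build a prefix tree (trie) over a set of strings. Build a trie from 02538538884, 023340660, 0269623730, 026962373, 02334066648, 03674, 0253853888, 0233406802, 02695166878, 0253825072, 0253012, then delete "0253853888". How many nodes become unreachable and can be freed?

0

After clearing the end-marker at "0253853888", prune upward until reaching a node still needed by another word.
Every node on "0253853888" is still needed (e.g. by "02538538884"), so nothing is freed.
Nodes removed: 0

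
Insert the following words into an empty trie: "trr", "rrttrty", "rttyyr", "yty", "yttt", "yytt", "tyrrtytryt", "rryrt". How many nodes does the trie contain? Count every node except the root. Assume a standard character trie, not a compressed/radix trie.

35

Trie structure (* marks end of a word):
(root)
├─ r
│  ├─ r
│  │  ├─ t
│  │  │  └─ t
│  │  │     └─ r
│  │  │        └─ t
│  │  │           └─ y *
│  │  └─ y
│  │     └─ r
│  │        └─ t *
│  └─ t
│     └─ t
│        └─ y
│           └─ y
│              └─ r *
├─ t
│  ├─ r
│  │  └─ r *
│  └─ y
│     └─ r
│        └─ r
│           └─ t
│              └─ y
│                 └─ t
│                    └─ r
│                       └─ y
│                          └─ t *
└─ y
   ├─ t
   │  ├─ t
   │  │  └─ t *
   │  └─ y *
   └─ y
      └─ t
         └─ t *
Counting every labelled node above: 35.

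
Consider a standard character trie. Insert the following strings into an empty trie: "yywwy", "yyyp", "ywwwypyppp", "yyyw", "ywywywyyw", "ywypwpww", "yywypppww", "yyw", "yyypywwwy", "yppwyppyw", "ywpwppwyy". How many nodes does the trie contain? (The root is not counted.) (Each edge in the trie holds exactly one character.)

For each word, the new-node count is its length minus the longest prefix already in the trie:
  "yywwy" → 5 new (y, y, w, w, y)
  "yyyp" → prefix "yy" already present; 2 new (y, p)
  "ywwwypyppp" → prefix "y" already present; 9 new (w, w, w, y, p, y, p, p, p)
  "yyyw" → prefix "yyy" already present; 1 new (w)
  "ywywywyyw" → prefix "yw" already present; 7 new (y, w, y, w, y, y, w)
  "ywypwpww" → prefix "ywy" already present; 5 new (p, w, p, w, w)
  "yywypppww" → prefix "yyw" already present; 6 new (y, p, p, p, w, w)
  "yyw" → prefix "yyw" already present; 0 new (none)
  "yyypywwwy" → prefix "yyyp" already present; 5 new (y, w, w, w, y)
  "yppwyppyw" → prefix "y" already present; 8 new (p, p, w, y, p, p, y, w)
  "ywpwppwyy" → prefix "yw" already present; 7 new (p, w, p, p, w, y, y)
Total nodes = 5 + 2 + 9 + 1 + 7 + 5 + 6 + 0 + 5 + 8 + 7 = 55

55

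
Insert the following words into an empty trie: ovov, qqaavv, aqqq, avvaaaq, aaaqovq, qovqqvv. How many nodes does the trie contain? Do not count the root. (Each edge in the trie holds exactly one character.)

Trace insertions, counting only characters that open a new branch:
  "ovov" → 4 new (o, v, o, v)
  "qqaavv" → 6 new (q, q, a, a, v, v)
  "aqqq" → 4 new (a, q, q, q)
  "avvaaaq" → prefix "a" already present; 6 new (v, v, a, a, a, q)
  "aaaqovq" → prefix "a" already present; 6 new (a, a, q, o, v, q)
  "qovqqvv" → prefix "q" already present; 6 new (o, v, q, q, v, v)
Total nodes = 4 + 6 + 4 + 6 + 6 + 6 = 32

32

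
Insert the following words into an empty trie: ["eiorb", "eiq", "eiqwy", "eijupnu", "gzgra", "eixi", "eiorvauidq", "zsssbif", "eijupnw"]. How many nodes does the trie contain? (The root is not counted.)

Trace insertions, counting only characters that open a new branch:
  "eiorb" → 5 new (e, i, o, r, b)
  "eiq" → prefix "ei" already present; 1 new (q)
  "eiqwy" → prefix "eiq" already present; 2 new (w, y)
  "eijupnu" → prefix "ei" already present; 5 new (j, u, p, n, u)
  "gzgra" → 5 new (g, z, g, r, a)
  "eixi" → prefix "ei" already present; 2 new (x, i)
  "eiorvauidq" → prefix "eior" already present; 6 new (v, a, u, i, d, q)
  "zsssbif" → 7 new (z, s, s, s, b, i, f)
  "eijupnw" → prefix "eijupn" already present; 1 new (w)
Total nodes = 5 + 1 + 2 + 5 + 5 + 2 + 6 + 7 + 1 = 34

34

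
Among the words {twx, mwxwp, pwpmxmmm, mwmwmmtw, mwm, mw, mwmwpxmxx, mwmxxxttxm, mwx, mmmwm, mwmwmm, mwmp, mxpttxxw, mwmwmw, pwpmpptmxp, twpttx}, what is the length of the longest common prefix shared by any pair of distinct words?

Equivalently: take the maximum, over all pairs, of their longest common prefix length.
"mwmwmm" and "mwmwmmtw" agree on "mwmwmm" (6 characters) before diverging; nothing deeper is shared.
Longest shared-prefix length: 6

6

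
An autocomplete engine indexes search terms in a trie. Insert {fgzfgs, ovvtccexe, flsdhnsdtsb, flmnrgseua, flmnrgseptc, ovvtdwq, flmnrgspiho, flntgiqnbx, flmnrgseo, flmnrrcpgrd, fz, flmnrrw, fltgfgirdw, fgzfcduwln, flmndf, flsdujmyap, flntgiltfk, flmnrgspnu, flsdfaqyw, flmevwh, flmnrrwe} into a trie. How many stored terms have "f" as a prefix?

19

Walk to "f"; the words in its subtree are exactly those with that prefix.
Words under "f": fgzfcduwln, fgzfgs, flmevwh, flmndf, flmnrgseo, flmnrgseptc, flmnrgseua, flmnrgspiho, flmnrgspnu, flmnrrcpgrd, flmnrrw, flmnrrwe, flntgiltfk, flntgiqnbx, flsdfaqyw, flsdhnsdtsb, flsdujmyap, fltgfgirdw, fz
Count: 19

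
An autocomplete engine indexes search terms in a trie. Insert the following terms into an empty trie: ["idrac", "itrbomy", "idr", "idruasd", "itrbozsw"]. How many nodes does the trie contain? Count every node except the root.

Count nodes per top-level branch (shared prefixes stored once):
  'i'-branch (idr, idrac, idruasd, itrbomy, itrbozsw): 18 nodes
Sum: 18

18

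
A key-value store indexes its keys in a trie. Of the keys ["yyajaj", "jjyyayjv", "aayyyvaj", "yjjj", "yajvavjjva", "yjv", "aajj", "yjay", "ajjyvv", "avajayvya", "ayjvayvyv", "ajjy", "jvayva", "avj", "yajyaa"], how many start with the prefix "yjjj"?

Walk to "yjjj"; the words in its subtree are exactly those with that prefix.
Matches: "yjjj"
Count: 1

1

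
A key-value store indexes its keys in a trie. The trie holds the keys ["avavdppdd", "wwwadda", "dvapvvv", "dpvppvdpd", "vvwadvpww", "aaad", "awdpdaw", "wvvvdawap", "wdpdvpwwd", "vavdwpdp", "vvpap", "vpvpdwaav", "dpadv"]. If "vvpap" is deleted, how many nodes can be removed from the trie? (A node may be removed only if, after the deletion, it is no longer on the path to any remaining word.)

Walk "vvpap" from the leaf back toward the root, removing each node that no remaining word uses.
The suffix "pap" (3 nodes) is used only by "vvpap"; the node for "vv" still has the child "w", so pruning stops there.
Nodes removed: 3

3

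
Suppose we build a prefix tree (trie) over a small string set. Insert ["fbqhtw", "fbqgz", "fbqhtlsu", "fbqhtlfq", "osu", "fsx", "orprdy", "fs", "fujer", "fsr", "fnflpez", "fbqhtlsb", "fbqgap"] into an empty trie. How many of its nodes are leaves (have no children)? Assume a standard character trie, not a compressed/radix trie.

12

A leaf is a node with no children — equivalently, the end of a word that is not a proper prefix of any other stored word.
Those words: "fbqgap", "fbqgz", "fbqhtlfq", "fbqhtlsb", "fbqhtlsu", "fbqhtw", "fnflpez", "fsr", "fsx", "fujer", "orprdy", "osu"
Leaf count: 12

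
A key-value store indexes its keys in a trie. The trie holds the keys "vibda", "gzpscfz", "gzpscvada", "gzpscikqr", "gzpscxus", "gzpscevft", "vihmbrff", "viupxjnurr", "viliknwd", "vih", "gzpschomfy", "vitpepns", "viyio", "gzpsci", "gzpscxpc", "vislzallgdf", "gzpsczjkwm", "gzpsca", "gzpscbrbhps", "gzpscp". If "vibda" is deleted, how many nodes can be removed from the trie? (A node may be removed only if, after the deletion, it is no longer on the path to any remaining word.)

Walk "vibda" from the leaf back toward the root, removing each node that no remaining word uses.
The suffix "bda" (3 nodes) is used only by "vibda"; the node for "vi" still has the child "h", so pruning stops there.
Nodes removed: 3

3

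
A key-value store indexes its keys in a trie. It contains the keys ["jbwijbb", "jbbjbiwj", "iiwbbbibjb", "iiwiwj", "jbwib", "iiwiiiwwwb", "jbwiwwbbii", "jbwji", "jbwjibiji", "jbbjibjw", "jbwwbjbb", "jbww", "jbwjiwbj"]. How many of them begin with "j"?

10

Walk to "j"; the words in its subtree are exactly those with that prefix.
Matches: "jbbjbiwj", "jbbjibjw", "jbwib", "jbwijbb", "jbwiwwbbii", "jbwji", "jbwjibiji", "jbwjiwbj", "jbww", "jbwwbjbb"
Count: 10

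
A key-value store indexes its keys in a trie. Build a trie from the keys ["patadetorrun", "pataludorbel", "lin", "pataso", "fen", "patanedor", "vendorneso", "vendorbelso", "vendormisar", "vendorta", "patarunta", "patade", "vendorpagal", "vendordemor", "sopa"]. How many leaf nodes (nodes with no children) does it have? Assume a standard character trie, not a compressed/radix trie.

14

Leaves are exactly the stored words that no other stored word extends.
Those words: "fen", "lin", "patadetorrun", "pataludorbel", "patanedor", "patarunta", "pataso", "sopa", "vendorbelso", "vendordemor", "vendormisar", "vendorneso", "vendorpagal", "vendorta"
Leaf count: 14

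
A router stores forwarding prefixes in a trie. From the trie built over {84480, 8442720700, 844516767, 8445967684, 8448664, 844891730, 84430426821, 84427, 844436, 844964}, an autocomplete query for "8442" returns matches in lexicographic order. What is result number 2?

Filter for "8442…" and sort: "84427", "8442720700"
Position 2: 8442720700

8442720700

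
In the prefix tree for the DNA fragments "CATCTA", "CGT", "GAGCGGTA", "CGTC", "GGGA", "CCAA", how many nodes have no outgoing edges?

5

A leaf is a node with no children — equivalently, the end of a word that is not a proper prefix of any other stored word.
Those words: "CATCTA", "CCAA", "CGTC", "GAGCGGTA", "GGGA"
Leaf count: 5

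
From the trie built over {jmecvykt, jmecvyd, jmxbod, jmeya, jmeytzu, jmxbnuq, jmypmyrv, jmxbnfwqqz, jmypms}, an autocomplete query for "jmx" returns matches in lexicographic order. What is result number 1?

jmxbnfwqqz

Words with prefix "jmx", in lexicographic order: "jmxbnfwqqz", "jmxbnuq", "jmxbod"
Position 1: jmxbnfwqqz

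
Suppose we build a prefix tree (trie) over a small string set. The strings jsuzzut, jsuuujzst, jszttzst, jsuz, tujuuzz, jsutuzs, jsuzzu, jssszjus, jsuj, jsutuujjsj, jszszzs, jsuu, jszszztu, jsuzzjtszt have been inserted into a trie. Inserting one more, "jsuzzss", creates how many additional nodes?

The longest prefix of "jsuzzss" already in the trie is "jsuzz" (length 5).
New nodes needed: |"jsuzzss"| − 5 = 7 − 5 = 2.

2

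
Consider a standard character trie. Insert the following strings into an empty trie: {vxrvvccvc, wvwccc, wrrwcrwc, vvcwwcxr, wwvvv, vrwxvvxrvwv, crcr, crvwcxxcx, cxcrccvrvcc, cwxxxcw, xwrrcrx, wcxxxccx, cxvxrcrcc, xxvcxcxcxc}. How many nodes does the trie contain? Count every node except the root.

100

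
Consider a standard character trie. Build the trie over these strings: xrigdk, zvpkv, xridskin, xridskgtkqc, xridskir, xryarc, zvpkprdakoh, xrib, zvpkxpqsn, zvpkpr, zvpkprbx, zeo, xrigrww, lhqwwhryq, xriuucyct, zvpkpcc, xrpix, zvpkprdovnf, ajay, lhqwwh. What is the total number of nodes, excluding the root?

Insert word by word; a character creates a node only if that edge doesn't already exist:
  "xrigdk" → 6 new (x, r, i, g, d, k)
  "zvpkv" → 5 new (z, v, p, k, v)
  "xridskin" → prefix "xri" already present; 5 new (d, s, k, i, n)
  "xridskgtkqc" → prefix "xridsk" already present; 5 new (g, t, k, q, c)
  "xridskir" → prefix "xridski" already present; 1 new (r)
  "xryarc" → prefix "xr" already present; 4 new (y, a, r, c)
  "zvpkprdakoh" → prefix "zvpk" already present; 7 new (p, r, d, a, k, o, h)
  "xrib" → prefix "xri" already present; 1 new (b)
  "zvpkxpqsn" → prefix "zvpk" already present; 5 new (x, p, q, s, n)
  "zvpkpr" → prefix "zvpkpr" already present; 0 new (none)
  "zvpkprbx" → prefix "zvpkpr" already present; 2 new (b, x)
  "zeo" → prefix "z" already present; 2 new (e, o)
  "xrigrww" → prefix "xrig" already present; 3 new (r, w, w)
  "lhqwwhryq" → 9 new (l, h, q, w, w, h, r, y, q)
  "xriuucyct" → prefix "xri" already present; 6 new (u, u, c, y, c, t)
  "zvpkpcc" → prefix "zvpkp" already present; 2 new (c, c)
  "xrpix" → prefix "xr" already present; 3 new (p, i, x)
  "zvpkprdovnf" → prefix "zvpkprd" already present; 4 new (o, v, n, f)
  "ajay" → 4 new (a, j, a, y)
  "lhqwwh" → prefix "lhqwwh" already present; 0 new (none)
Total nodes = 6 + 5 + 5 + 5 + 1 + 4 + 7 + 1 + 5 + 0 + 2 + 2 + 3 + 9 + 6 + 2 + 3 + 4 + 4 + 0 = 74

74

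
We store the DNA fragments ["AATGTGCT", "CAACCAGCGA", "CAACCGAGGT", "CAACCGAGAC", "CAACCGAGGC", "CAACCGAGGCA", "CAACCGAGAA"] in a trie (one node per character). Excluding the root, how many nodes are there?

28

Count nodes per top-level branch (shared prefixes stored once):
  'A'-branch (AATGTGCT): 8 nodes
  'C'-branch (CAACCAGCGA, CAACCGAGAA, CAACCGAGAC, CAACCGAGGC, CAACCGAGGCA, CAACCGAGGT): 20 nodes
Sum: 28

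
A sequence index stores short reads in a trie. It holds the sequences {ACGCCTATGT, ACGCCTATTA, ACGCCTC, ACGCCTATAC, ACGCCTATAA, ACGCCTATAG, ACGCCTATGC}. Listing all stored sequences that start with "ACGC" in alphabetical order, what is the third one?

ACGCCTATAG

Words with prefix "ACGC", in lexicographic order: "ACGCCTATAA", "ACGCCTATAC", "ACGCCTATAG", "ACGCCTATGC", "ACGCCTATGT", "ACGCCTATTA", "ACGCCTC"
Position 3: ACGCCTATAG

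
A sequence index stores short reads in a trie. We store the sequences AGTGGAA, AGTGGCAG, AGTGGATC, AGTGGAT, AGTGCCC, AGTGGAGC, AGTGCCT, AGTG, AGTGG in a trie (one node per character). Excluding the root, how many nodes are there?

18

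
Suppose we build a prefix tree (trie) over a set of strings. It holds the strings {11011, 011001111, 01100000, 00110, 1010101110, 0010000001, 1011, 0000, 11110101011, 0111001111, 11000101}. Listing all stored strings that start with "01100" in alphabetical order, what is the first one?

01100000

DFS of the "01100" subtree visits, in order: "01100000", "011001111"
The 1st is 01100000.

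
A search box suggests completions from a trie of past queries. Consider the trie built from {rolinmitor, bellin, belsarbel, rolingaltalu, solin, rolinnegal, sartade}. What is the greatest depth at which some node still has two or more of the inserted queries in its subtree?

5

The deepest shared node is where two words last agree before diverging.
"rolingaltalu" and "rolinmitor" agree on "rolin" (5 characters) before diverging; nothing deeper is shared.
Longest shared-prefix length: 5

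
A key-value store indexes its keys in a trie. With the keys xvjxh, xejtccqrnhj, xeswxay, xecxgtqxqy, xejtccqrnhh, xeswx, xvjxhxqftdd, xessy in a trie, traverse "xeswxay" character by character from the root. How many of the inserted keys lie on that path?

Traverse "xeswxay" character by character; count nodes along the way that are marked as word ends.
Prefixes of the query that are stored words: "xeswx", "xeswxay"
Count: 2

2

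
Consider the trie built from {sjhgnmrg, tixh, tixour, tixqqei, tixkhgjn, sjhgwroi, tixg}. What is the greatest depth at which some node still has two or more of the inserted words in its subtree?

Equivalently: take the maximum, over all pairs, of their longest common prefix length.
e.g. "sjhgnmrg" and "sjhgwroi" share the prefix "sjhg" of length 4; no pair shares a longer one.
Longest shared-prefix length: 4

4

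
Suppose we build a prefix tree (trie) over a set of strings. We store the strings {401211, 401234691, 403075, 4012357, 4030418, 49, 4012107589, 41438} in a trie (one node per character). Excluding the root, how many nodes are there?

30

Trie structure (* marks end of a word):
(root)
└─ 4
   ├─ 0
   │  ├─ 1
   │  │  └─ 2
   │  │     ├─ 1
   │  │     │  ├─ 0
   │  │     │  │  └─ 7
   │  │     │  │     └─ 5
   │  │     │  │        └─ 8
   │  │     │  │           └─ 9 *
   │  │     │  └─ 1 *
   │  │     └─ 3
   │  │        ├─ 4
   │  │        │  └─ 6
   │  │        │     └─ 9
   │  │        │        └─ 1 *
   │  │        └─ 5
   │  │           └─ 7 *
   │  └─ 3
   │     └─ 0
   │        ├─ 4
   │        │  └─ 1
   │        │     └─ 8 *
   │        └─ 7
   │           └─ 5 *
   ├─ 1
   │  └─ 4
   │     └─ 3
   │        └─ 8 *
   └─ 9 *
Counting every labelled node above: 30.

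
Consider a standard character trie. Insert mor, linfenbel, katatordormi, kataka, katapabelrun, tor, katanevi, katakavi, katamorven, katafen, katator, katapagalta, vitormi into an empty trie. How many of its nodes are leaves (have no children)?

11

A leaf is a node with no children — equivalently, the end of a word that is not a proper prefix of any other stored word.
Those words: "katafen", "katakavi", "katamorven", "katanevi", "katapabelrun", "katapagalta", "katatordormi", "linfenbel", "mor", "tor", "vitormi"
Leaf count: 11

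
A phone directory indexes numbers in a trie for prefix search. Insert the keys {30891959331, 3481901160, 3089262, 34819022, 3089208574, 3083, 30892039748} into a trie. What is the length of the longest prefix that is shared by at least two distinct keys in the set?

6

Look for the deepest trie node that still has at least two words in its subtree.
e.g. "30892039748" and "3089208574" share the prefix "308920" of length 6; no pair shares a longer one.
Longest shared-prefix length: 6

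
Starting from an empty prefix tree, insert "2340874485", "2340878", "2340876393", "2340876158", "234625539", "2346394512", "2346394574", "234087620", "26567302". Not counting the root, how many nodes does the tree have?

Trace insertions, counting only characters that open a new branch:
  "2340874485" → 10 new (2, 3, 4, 0, 8, 7, 4, 4, 8, 5)
  "2340878" → prefix "234087" already present; 1 new (8)
  "2340876393" → prefix "234087" already present; 4 new (6, 3, 9, 3)
  "2340876158" → prefix "2340876" already present; 3 new (1, 5, 8)
  "234625539" → prefix "234" already present; 6 new (6, 2, 5, 5, 3, 9)
  "2346394512" → prefix "2346" already present; 6 new (3, 9, 4, 5, 1, 2)
  "2346394574" → prefix "23463945" already present; 2 new (7, 4)
  "234087620" → prefix "2340876" already present; 2 new (2, 0)
  "26567302" → prefix "2" already present; 7 new (6, 5, 6, 7, 3, 0, 2)
Total nodes = 10 + 1 + 4 + 3 + 6 + 6 + 2 + 2 + 7 = 41

41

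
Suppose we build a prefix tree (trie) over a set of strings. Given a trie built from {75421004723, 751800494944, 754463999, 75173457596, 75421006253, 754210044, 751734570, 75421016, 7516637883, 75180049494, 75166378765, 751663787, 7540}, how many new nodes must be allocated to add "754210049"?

1

The longest prefix of "754210049" already in the trie is "75421004" (length 8).
Each of the 1 remaining characters creates one node.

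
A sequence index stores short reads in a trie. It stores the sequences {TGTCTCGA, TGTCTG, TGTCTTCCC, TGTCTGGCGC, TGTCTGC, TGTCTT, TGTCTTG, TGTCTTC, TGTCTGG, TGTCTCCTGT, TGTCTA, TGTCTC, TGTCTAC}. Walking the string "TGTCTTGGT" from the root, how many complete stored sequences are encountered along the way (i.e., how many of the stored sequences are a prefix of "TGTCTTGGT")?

Check each prefix of "TGTCTTGGT" against the stored set — each match is an end-marker on the path.
Prefixes of the query that are stored words: "TGTCTT", "TGTCTTG"
Count: 2

2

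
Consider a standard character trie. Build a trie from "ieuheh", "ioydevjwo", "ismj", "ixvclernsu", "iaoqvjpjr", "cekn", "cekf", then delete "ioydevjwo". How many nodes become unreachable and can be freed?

A node on "ioydevjwo"'s path can go only if nothing else ends at it or branches off below it.
The suffix "oydevjwo" (8 nodes) is used only by "ioydevjwo"; the node for "i" still has the child "e", so pruning stops there.
Nodes removed: 8

8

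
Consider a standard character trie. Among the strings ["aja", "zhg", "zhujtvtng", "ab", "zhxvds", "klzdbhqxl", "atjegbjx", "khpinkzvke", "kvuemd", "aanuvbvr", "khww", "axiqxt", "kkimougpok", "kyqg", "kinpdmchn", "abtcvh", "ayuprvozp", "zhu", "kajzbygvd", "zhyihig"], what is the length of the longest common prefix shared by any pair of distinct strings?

Equivalently: take the maximum, over all pairs, of their longest common prefix length.
e.g. "zhu" and "zhujtvtng" share the prefix "zhu" of length 3; no pair shares a longer one.
Longest shared-prefix length: 3

3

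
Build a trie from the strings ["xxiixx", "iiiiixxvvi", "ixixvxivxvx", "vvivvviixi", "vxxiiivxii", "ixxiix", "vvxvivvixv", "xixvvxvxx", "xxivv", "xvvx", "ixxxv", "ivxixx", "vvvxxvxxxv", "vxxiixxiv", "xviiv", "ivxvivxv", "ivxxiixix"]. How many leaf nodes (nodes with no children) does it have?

17

Leaves are exactly the stored words that no other stored word extends.
Those words: "iiiiixxvvi", "ivxixx", "ivxvivxv", "ivxxiixix", "ixixvxivxvx", "ixxiix", "ixxxv", "vvivvviixi", "vvvxxvxxxv", "vvxvivvixv", "vxxiiivxii", "vxxiixxiv", "xixvvxvxx", "xviiv", "xvvx", "xxiixx", "xxivv"
Leaf count: 17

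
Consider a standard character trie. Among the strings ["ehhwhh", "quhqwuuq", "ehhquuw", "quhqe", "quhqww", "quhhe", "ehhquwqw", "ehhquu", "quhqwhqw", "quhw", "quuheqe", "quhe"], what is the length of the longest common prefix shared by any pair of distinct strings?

6

The deepest shared node is where two words last agree before diverging.
"ehhquu" and "ehhquuw" agree on "ehhquu" (6 characters) before diverging; nothing deeper is shared.
Longest shared-prefix length: 6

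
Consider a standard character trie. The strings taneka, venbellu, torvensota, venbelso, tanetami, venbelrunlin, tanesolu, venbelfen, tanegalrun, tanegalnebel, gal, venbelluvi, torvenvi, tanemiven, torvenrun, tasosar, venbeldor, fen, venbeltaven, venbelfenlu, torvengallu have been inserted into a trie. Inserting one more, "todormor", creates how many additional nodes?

The longest prefix of "todormor" already in the trie is "to" (length 2).
Each of the 6 remaining characters creates one node.

6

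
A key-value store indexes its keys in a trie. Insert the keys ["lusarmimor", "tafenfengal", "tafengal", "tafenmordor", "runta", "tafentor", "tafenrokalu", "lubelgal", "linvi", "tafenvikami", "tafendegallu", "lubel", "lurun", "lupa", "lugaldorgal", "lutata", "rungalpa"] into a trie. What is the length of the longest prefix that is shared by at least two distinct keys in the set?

Look for the deepest trie node that still has at least two words in its subtree.
"lubel" and "lubelgal" agree on "lubel" (5 characters) before diverging; nothing deeper is shared.
Longest shared-prefix length: 5

5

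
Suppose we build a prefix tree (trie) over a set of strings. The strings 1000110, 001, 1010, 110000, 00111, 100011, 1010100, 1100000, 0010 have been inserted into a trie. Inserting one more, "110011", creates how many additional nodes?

The longest prefix of "110011" already in the trie is "1100" (length 4).
New nodes needed: |"110011"| − 4 = 6 − 4 = 2.

2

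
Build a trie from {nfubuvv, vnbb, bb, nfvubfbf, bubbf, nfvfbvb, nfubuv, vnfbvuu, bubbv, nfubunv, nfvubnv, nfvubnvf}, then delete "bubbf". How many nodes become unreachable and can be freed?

Walk "bubbf" from the leaf back toward the root, removing each node that no remaining word uses.
The suffix "f" (1 node) is used only by "bubbf"; the node for "bubb" still has the child "v", so pruning stops there.
Nodes removed: 1

1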